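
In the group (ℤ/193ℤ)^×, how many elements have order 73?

φ(193) = 193 − 1 = 192 = 2^6 · 3.
(Z/193Z)^× is cyclic (|G| = 192); a cyclic group of order m has exactly φ(d) elements of each order d | m, and none otherwise.
73 does not divide 192, so no element of (Z/193Z)^× has order 73.

0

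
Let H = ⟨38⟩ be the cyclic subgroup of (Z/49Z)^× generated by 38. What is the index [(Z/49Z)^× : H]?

1

ord(38) | φ(49) = φ(7^2) = 7·(7−1) = 42 = 2 · 3 · 7.
Divisors of 42: 1, 2, 3, 6, 7, 14, 21, 42.
Test each divisor d:
38^1 ≡ 38 (mod 49)
38^2 ≡ 23 (mod 49)
38^3 ≡ 41 (mod 49)
38^6 ≡ 15 (mod 49)
38^7 ≡ 31 (mod 49)
38^14 ≡ 30 (mod 49)
38^21 ≡ 48 (mod 49)
38^42 ≡ 1 (mod 49) ✓
So ord_49(38) = 42, hence |⟨38⟩| = 42.
Index = |(Z/49Z)^×| / |⟨38⟩| = 42 / 42 = 1.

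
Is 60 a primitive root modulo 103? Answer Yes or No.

φ(103) = 103 − 1 = 102 = 2 · 3 · 17.
60 is a primitive root mod 103 iff 60^(φ(103)/q) ≢ 1 for every prime q | φ(103), i.e. q ∈ {2, 3, 17}.
60^51 ≡ 1 (mod 103)  [q = 2: ≡ 1 ✗]
60^34 ≡ 46 (mod 103)  [q = 3: ≢ 1 ✓]
60^6 ≡ 81 (mod 103)  [q = 17: ≢ 1 ✓]
Since 60^51 ≡ 1, the order of 60 divides 51 < 102, so 60 is not a primitive root.

No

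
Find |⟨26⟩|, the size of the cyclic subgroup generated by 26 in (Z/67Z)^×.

The order of 26 must divide φ(67) = 67 − 1 = 66 = 2 · 3 · 11.
Divisors of 66: 1, 2, 3, 6, 11, 22, 33, 66.
Evaluate successive powers at the divisors of 66:
26^1 ≡ 26
26^2 ≡ 6
26^3 ≡ 22
26^6 ≡ 15
26^11 ≡ 37
26^22 ≡ 29
26^33 ≡ 1
So ord_67(26) = 33.

33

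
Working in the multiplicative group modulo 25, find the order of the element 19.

Since 19 ∈ (Z/25Z)^×, its order divides φ(25) = φ(5^2) = 5·(5−1) = 20 = 2^2 · 5.
Divisors of 20: 1, 2, 4, 5, 10, 20.
Check 19^d mod 25 for each divisor in increasing order:
19^1 ≡ 19 (mod 25)
19^2 ≡ 11 (mod 25)
19^4 ≡ 21 (mod 25)
19^5 ≡ 24 (mod 25)
19^10 ≡ 1 (mod 25) ✓
The smallest such exponent is 10, so the order of 19 is 10.

10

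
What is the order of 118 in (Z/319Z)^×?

140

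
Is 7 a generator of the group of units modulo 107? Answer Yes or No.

Yes

φ(107) = 107 − 1 = 106 = 2 · 53.
Test 7^(106/q) mod 107 for each prime factor q of 106:
7^53 ≡ 106 (mod 107)  [q = 2: ≢ 1 ✓]
7^2 ≡ 49 (mod 107)  [q = 53: ≢ 1 ✓]
Every test exponent gives a nontrivial residue, hence 7 generates the full group.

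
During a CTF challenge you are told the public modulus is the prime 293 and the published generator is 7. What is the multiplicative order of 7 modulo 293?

292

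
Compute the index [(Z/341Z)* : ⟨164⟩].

10

Since 164 ∈ (Z/341Z)^×, its order divides φ(341) = φ(11·31) = (11−1)·(31−1) = 10·30 = 300 = 2^2 · 3 · 5^2.
Divisors of 300: 1, 2, 3, 4, 5, 6, 10, 12, 15, 20, 25, 30, 50, 60, 75, 100, 150, 300.
Compute 164^d (mod 341) for the divisors d until we hit 1:
164^1 ≡ 164 (mod 341)
164^2 ≡ 298 (mod 341)
164^3 ≡ 109 (mod 341)
164^4 ≡ 144 (mod 341)
164^5 ≡ 87 (mod 341)
164^6 ≡ 287 (mod 341)
164^10 ≡ 67 (mod 341)
164^12 ≡ 188 (mod 341)
164^15 ≡ 32 (mod 341)
164^20 ≡ 56 (mod 341)
164^25 ≡ 98 (mod 341)
164^30 ≡ 1 (mod 341) ✓
The order of 164 is 30, so the subgroup it generates has 30 elements.
Index = |(Z/341Z)^×| / |⟨164⟩| = 300 / 30 = 10.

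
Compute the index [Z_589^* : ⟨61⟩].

30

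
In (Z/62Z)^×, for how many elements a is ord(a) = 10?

4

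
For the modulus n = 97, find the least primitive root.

5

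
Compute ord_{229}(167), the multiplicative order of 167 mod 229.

57

ord(167) | φ(229) = 229 − 1 = 228 = 2^2 · 3 · 19.
Divisors of 228: 1, 2, 3, 4, 6, 12, 19, 38, 57, 76, 114, 228.
Evaluate successive powers at the divisors of 228:
167^1 ≡ 167
167^2 ≡ 180
167^3 ≡ 61
167^4 ≡ 111
167^6 ≡ 57
167^12 ≡ 43
167^19 ≡ 94
167^38 ≡ 134
167^57 ≡ 1
Hence ord(167) = 57.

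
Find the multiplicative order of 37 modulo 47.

23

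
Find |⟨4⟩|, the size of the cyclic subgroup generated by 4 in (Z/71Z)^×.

35

By Lagrange's theorem, ord_71(4) divides φ(71) = 71 − 1 = 70 = 2 · 5 · 7.
Divisors of 70: 1, 2, 5, 7, 10, 14, 35, 70.
Check 4^d mod 71 for each divisor in increasing order:
4^1 ≡ 4 (mod 71)
4^2 ≡ 16 (mod 71)
4^5 ≡ 30 (mod 71)
4^7 ≡ 54 (mod 71)
4^10 ≡ 48 (mod 71)
4^14 ≡ 5 (mod 71)
4^35 ≡ 1 (mod 71) ✓
Therefore the multiplicative order of 4 modulo 71 is 35.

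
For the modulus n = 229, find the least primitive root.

φ(229) = 229 − 1 = 228 = 2^2 · 3 · 19.
Test candidates g = 2, 3, … against the prime factors q ∈ {2, 3, 19} of φ(229): g is a generator iff g^(228/q) ≢ 1 for every such q.
g = 2: 2^114 ≡ 228; 2^76 ≡ 1 — hits 1, so not a primitive root.
g = 3: 3^114 ≡ 1 — hits 1, so not a primitive root.
g = 4: 4^114 ≡ 1 — hits 1, so not a primitive root.
g = 5: 5^114 ≡ 1 — hits 1, so not a primitive root.
g = 6: 6^114 ≡ 228; 6^76 ≡ 134; 6^12 ≡ 165 — none is 1, so 6 is a primitive root.
So 6 is the smallest generator of (Z/229Z)^×.

6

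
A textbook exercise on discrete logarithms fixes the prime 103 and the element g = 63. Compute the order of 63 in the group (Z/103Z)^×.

Since 63 ∈ (Z/103Z)^×, its order divides φ(103) = 103 − 1 = 102 = 2 · 3 · 17.
Divisors of 102: 1, 2, 3, 6, 17, 34, 51, 102.
Evaluate successive powers at the divisors of 102:
63^1 ≡ 63 (mod 103)
63^2 ≡ 55 (mod 103)
63^3 ≡ 66 (mod 103)
63^6 ≡ 30 (mod 103)
63^17 ≡ 46 (mod 103)
63^34 ≡ 56 (mod 103)
63^51 ≡ 1 (mod 103) ✓
Therefore the multiplicative order of 63 modulo 103 is 51.

51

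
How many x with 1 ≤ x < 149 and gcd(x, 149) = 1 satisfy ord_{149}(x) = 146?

φ(149) = 149 − 1 = 148 = 2^2 · 37.
(Z/149Z)^× is cyclic (|G| = 148); a cyclic group of order m has exactly φ(d) elements of each order d | m, and none otherwise.
146 does not divide 148, so no element of (Z/149Z)^× has order 146.

0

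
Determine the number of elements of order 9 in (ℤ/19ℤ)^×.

6

φ(19) = 19 − 1 = 18 = 2 · 3^2.
Since (Z/19Z)^× is cyclic of order 18, the number of elements of order d is φ(d) when d | 18 and 0 otherwise.
9 = 3^2 divides 18, and φ(9) = 6.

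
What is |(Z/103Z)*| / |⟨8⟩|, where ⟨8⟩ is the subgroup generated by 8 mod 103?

6

The order of 8 must divide φ(103) = 103 − 1 = 102 = 2 · 3 · 17.
Divisors of 102: 1, 2, 3, 6, 17, 34, 51, 102.
Test each divisor d:
8^1 ≡ 8
8^2 ≡ 64
8^3 ≡ 100
8^6 ≡ 9
8^17 ≡ 1
Thus |⟨8⟩| = ord(8) = 17.
[(Z/103Z)^× : ⟨8⟩] = 102/17 = 6.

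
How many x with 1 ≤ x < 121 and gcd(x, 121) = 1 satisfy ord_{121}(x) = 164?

0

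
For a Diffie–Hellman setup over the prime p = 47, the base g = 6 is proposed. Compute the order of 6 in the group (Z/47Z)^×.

Since 6 ∈ (Z/47Z)^×, its order divides φ(47) = 47 − 1 = 46 = 2 · 23.
Divisors of 46: 1, 2, 23, 46.
Evaluate successive powers at the divisors of 46:
6^1 ≡ 6 (mod 47)
6^2 ≡ 36 (mod 47)
6^23 ≡ 1 (mod 47) ✓
The smallest such exponent is 23, so the order of 6 is 23.

23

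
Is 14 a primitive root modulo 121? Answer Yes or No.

φ(121) = φ(11^2) = 11·(11−1) = 110 = 2 · 5 · 11.
An element g generates (Z/121Z)^× iff g^(110/q) ≢ 1 (mod 121) for each prime q ∈ {2, 5, 11}.
14^55 ≡ 1 (mod 121)  [q = 2: ≡ 1 ✗]
14^22 ≡ 9 (mod 121)  [q = 5: ≢ 1 ✓]
14^10 ≡ 78 (mod 121)  [q = 11: ≢ 1 ✓]
14^55 ≡ 1 shows ord(14) | 55, strictly less than φ(121); not a primitive root.

No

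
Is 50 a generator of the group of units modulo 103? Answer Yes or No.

No

φ(103) = 103 − 1 = 102 = 2 · 3 · 17.
An element g generates (Z/103Z)^× iff g^(102/q) ≢ 1 (mod 103) for each prime q ∈ {2, 3, 17}.
50^51 ≡ 1 (mod 103)  [q = 2: ≡ 1 ✗]
50^34 ≡ 56 (mod 103)  [q = 3: ≢ 1 ✓]
50^6 ≡ 13 (mod 103)  [q = 17: ≢ 1 ✓]
The check at q = 2 fails, so 50 generates a proper subgroup.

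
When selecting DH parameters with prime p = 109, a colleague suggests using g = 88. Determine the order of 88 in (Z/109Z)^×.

Since 88 ∈ (Z/109Z)^×, its order divides φ(109) = 109 − 1 = 108 = 2^2 · 3^3.
Divisors of 108: 1, 2, 3, 4, 6, 9, 12, 18, 27, 36, 54, 108.
Check 88^d mod 109 for each divisor in increasing order:
88^1 ≡ 88 (mod 109)
88^2 ≡ 5 (mod 109)
88^3 ≡ 4 (mod 109)
88^4 ≡ 25 (mod 109)
88^6 ≡ 16 (mod 109)
88^9 ≡ 64 (mod 109)
88^12 ≡ 38 (mod 109)
88^18 ≡ 63 (mod 109)
88^27 ≡ 108 (mod 109)
88^36 ≡ 45 (mod 109)
88^54 ≡ 1 (mod 109) ✓
Therefore the multiplicative order of 88 modulo 109 is 54.

54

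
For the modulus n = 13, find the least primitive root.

φ(13) = 13 − 1 = 12 = 2^2 · 3.
g is a primitive root iff g^(12/q) ≢ 1 (mod 13) for each prime q ∈ {2, 3}.
g = 2: 2^6 ≡ 12; 2^4 ≡ 3 — none is 1, so 2 is a primitive root.
Hence the least primitive root of 13 is 2.

2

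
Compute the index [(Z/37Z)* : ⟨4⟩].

2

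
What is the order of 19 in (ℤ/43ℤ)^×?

The order of 19 must divide φ(43) = 43 − 1 = 42 = 2 · 3 · 7.
Divisors of 42: 1, 2, 3, 6, 7, 14, 21, 42.
Test each divisor d:
19^1 ≡ 19 (mod 43)
19^2 ≡ 17 (mod 43)
19^3 ≡ 22 (mod 43)
19^6 ≡ 11 (mod 43)
19^7 ≡ 37 (mod 43)
19^14 ≡ 36 (mod 43)
19^21 ≡ 42 (mod 43)
19^42 ≡ 1 (mod 43) ✓
The smallest such exponent is 42, so the order of 19 is 42.

42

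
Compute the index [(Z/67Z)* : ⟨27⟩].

By Lagrange's theorem, ord_67(27) divides φ(67) = 67 − 1 = 66 = 2 · 3 · 11.
Divisors of 66: 1, 2, 3, 6, 11, 22, 33, 66.
Test each divisor d:
27^1 ≡ 27 (mod 67)
27^2 ≡ 59 (mod 67)
27^3 ≡ 52 (mod 67)
27^6 ≡ 24 (mod 67)
27^11 ≡ 66 (mod 67)
27^22 ≡ 1 (mod 67) ✓
So ord_67(27) = 22, hence |⟨27⟩| = 22.
The index is φ(67) / ord(27) = 66 / 22 = 3.

3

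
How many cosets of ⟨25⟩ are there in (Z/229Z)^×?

4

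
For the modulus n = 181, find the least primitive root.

2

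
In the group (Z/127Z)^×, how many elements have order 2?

1

φ(127) = 127 − 1 = 126 = 2 · 3^2 · 7.
Since (Z/127Z)^× is cyclic of order 126, the number of elements of order d is φ(d) when d | 126 and 0 otherwise.
2 | 126, and φ(2) = 2 − 1 = 1.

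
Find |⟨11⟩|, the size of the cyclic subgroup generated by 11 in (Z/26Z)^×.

The order of 11 must divide φ(26) = φ(2)·φ(13) = 1·12 = 12 = 2^2 · 3.
Divisors of 12: 1, 2, 3, 4, 6, 12.
Test each divisor d:
11^1 ≡ 11 (mod 26)
11^2 ≡ 17 (mod 26)
11^3 ≡ 5 (mod 26)
11^4 ≡ 3 (mod 26)
11^6 ≡ 25 (mod 26)
11^12 ≡ 1 (mod 26) ✓
The smallest such exponent is 12, so the order of 11 is 12.

12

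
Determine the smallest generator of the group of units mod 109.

φ(109) = 109 − 1 = 108 = 2^2 · 3^3.
g is a primitive root iff g^(108/q) ≢ 1 (mod 109) for each prime q ∈ {2, 3}.
g = 2: 2^54 ≡ 108; 2^36 ≡ 1 — hits 1, so not a primitive root.
g = 3: 3^54 ≡ 1 — hits 1, so not a primitive root.
g = 4: 4^54 ≡ 1 — hits 1, so not a primitive root.
g = 5: 5^54 ≡ 1 — hits 1, so not a primitive root.
g = 6: 6^54 ≡ 108; 6^36 ≡ 63 — none is 1, so 6 is a primitive root.
The smallest primitive root modulo 109 is 6.

6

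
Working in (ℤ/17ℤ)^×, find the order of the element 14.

ord(14) | φ(17) = 17 − 1 = 16 = 2^4.
Divisors of 16: 1, 2, 4, 8, 16.
Test each divisor d:
14^1 ≡ 14 (mod 17)
14^2 ≡ 9 (mod 17)
14^4 ≡ 13 (mod 17)
14^8 ≡ 16 (mod 17)
14^16 ≡ 1 (mod 17) ✓
Therefore the multiplicative order of 14 modulo 17 is 16.

16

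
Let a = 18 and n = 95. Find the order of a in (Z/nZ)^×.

4

The order of 18 must divide φ(95) = φ(5·19) = (5−1)·(19−1) = 4·18 = 72 = 2^3 · 3^2.
Divisors of 72: 1, 2, 3, 4, 6, 8, 9, 12, 18, 24, 36, 72.
Test each divisor d:
18^1 ≡ 18
18^2 ≡ 39
18^3 ≡ 37
18^4 ≡ 1
So ord_95(18) = 4.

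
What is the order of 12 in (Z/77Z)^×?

Since 12 ∈ (Z/77Z)^×, its order divides φ(77) = φ(7·11) = (7−1)·(11−1) = 6·10 = 60 = 2^2 · 3 · 5.
Divisors of 60: 1, 2, 3, 4, 5, 6, 10, 12, 15, 20, 30, 60.
Check 12^d mod 77 for each divisor in increasing order:
12^1 ≡ 12
12^2 ≡ 67
12^3 ≡ 34
12^4 ≡ 23
12^5 ≡ 45
12^6 ≡ 1
Therefore the multiplicative order of 12 modulo 77 is 6.

6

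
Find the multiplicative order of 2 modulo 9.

6

Since 2 ∈ (Z/9Z)^×, its order divides φ(9) = φ(3^2) = 3·(3−1) = 6 = 2 · 3.
Divisors of 6: 1, 2, 3, 6.
Check 2^d mod 9 for each divisor in increasing order:
2^1 ≡ 2
2^2 ≡ 4
2^3 ≡ 8
2^6 ≡ 1
Hence ord(2) = 6.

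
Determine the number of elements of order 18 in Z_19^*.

φ(19) = 19 − 1 = 18 = 2 · 3^2.
In a cyclic group of order 18, there are φ(d) elements of order d for each divisor d of 18, and zero for non-divisors.
18 = 2 · 3^2 divides 18, and φ(18) = 6.

6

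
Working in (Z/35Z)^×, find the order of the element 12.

12

ord(12) | φ(35) = φ(5·7) = (5−1)·(7−1) = 4·6 = 24 = 2^3 · 3.
Divisors of 24: 1, 2, 3, 4, 6, 8, 12, 24.
Compute 12^d (mod 35) for the divisors d until we hit 1:
12^1 ≡ 12 (mod 35)
12^2 ≡ 4 (mod 35)
12^3 ≡ 13 (mod 35)
12^4 ≡ 16 (mod 35)
12^6 ≡ 29 (mod 35)
12^8 ≡ 11 (mod 35)
12^12 ≡ 1 (mod 35) ✓
The smallest such exponent is 12, so the order of 12 is 12.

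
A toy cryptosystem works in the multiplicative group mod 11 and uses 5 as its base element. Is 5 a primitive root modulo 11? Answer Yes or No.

φ(11) = 11 − 1 = 10 = 2 · 5.
Test 5^(10/q) mod 11 for each prime factor q of 10:
5^5 ≡ 1 (mod 11)  [q = 2: ≡ 1 ✗]
5^2 ≡ 3 (mod 11)  [q = 5: ≢ 1 ✓]
5^5 ≡ 1 shows ord(5) | 5, strictly less than φ(11); not a primitive root.

No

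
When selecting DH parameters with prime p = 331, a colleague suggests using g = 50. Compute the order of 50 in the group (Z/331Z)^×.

330

ord(50) | φ(331) = 331 − 1 = 330 = 2 · 3 · 5 · 11.
Divisors of 330: 1, 2, 3, 5, 6, 10, 11, 15, 22, 30, 33, 55, 66, 110, 165, 330.
Check 50^d mod 331 for each divisor in increasing order:
50^1 ≡ 50
50^2 ≡ 183
50^3 ≡ 213
50^5 ≡ 252
50^6 ≡ 22
50^10 ≡ 283
50^11 ≡ 248
50^15 ≡ 151
50^22 ≡ 269
50^30 ≡ 293
50^33 ≡ 181
50^55 ≡ 32
50^66 ≡ 323
50^110 ≡ 31
50^165 ≡ 330
50^330 ≡ 1
Hence ord(50) = 330.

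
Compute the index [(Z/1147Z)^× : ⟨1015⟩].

12

Since 1015 ∈ (Z/1147Z)^×, its order divides φ(1147) = φ(31·37) = (31−1)·(37−1) = 30·36 = 1080 = 2^3 · 3^3 · 5.
Divisors of 1080: 1, 2, 3, 4, 5, 6, 8, 9, 10, 12, 15, 18, 20, 24, 27, 30, 36, 40, 45, 54, 60, 72, 90, 108, 120, 135, 180, 216, 270, 360, 540, 1080.
Check 1015^d mod 1147 for each divisor in increasing order:
1015^1 ≡ 1015
1015^2 ≡ 219
1015^3 ≡ 914
1015^4 ≡ 934
1015^5 ≡ 588
1015^6 ≡ 380
1015^8 ≡ 636
1015^9 ≡ 926
1015^10 ≡ 497
1015^12 ≡ 1025
1015^15 ≡ 898
1015^18 ≡ 667
1015^20 ≡ 404
1015^24 ≡ 1120
1015^27 ≡ 556
1015^30 ≡ 63
1015^36 ≡ 1000
1015^40 ≡ 342
1015^45 ≡ 371
1015^54 ≡ 593
1015^60 ≡ 528
1015^72 ≡ 963
1015^90 ≡ 1
So ord_1147(1015) = 90, hence |⟨1015⟩| = 90.
[(Z/1147Z)^× : ⟨1015⟩] = 1080/90 = 12.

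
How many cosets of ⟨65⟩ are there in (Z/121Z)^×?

The order of 65 must divide φ(121) = φ(11^2) = 11·(11−1) = 110 = 2 · 5 · 11.
Divisors of 110: 1, 2, 5, 10, 11, 22, 55, 110.
Test each divisor d:
65^1 ≡ 65
65^2 ≡ 111
65^5 ≡ 87
65^10 ≡ 67
65^11 ≡ 120
65^22 ≡ 1
Thus |⟨65⟩| = ord(65) = 22.
The index is φ(121) / ord(65) = 110 / 22 = 5.

5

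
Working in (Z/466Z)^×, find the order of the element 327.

232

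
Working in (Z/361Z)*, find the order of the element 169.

171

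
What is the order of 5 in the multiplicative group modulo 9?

6

The order of 5 must divide φ(9) = φ(3^2) = 3·(3−1) = 6 = 2 · 3.
Divisors of 6: 1, 2, 3, 6.
Evaluate successive powers at the divisors of 6:
5^1 ≡ 5 (mod 9)
5^2 ≡ 7 (mod 9)
5^3 ≡ 8 (mod 9)
5^6 ≡ 1 (mod 9) ✓
So ord_9(5) = 6.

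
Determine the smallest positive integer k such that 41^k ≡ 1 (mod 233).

232

The order of 41 must divide φ(233) = 233 − 1 = 232 = 2^3 · 29.
Divisors of 232: 1, 2, 4, 8, 29, 58, 116, 232.
Check 41^d mod 233 for each divisor in increasing order:
41^1 ≡ 41 (mod 233)
41^2 ≡ 50 (mod 233)
41^4 ≡ 170 (mod 233)
41^8 ≡ 8 (mod 233)
41^29 ≡ 12 (mod 233)
41^58 ≡ 144 (mod 233)
41^116 ≡ 232 (mod 233)
41^232 ≡ 1 (mod 233) ✓
Hence ord(41) = 232.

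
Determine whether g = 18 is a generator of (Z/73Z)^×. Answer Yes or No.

φ(73) = 73 − 1 = 72 = 2^3 · 3^2.
Test 18^(72/q) mod 73 for each prime factor q of 72:
18^36 ≡ 1 (mod 73)  [q = 2: ≡ 1 ✗]
18^24 ≡ 64 (mod 73)  [q = 3: ≢ 1 ✓]
The check at q = 2 fails, so 18 generates a proper subgroup.

No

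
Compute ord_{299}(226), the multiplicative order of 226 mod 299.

44

ord(226) | φ(299) = φ(13·23) = (13−1)·(23−1) = 12·22 = 264 = 2^3 · 3 · 11.
Divisors of 264: 1, 2, 3, 4, 6, 8, 11, 12, 22, 24, 33, 44, 66, 88, 132, 264.
Check 226^d mod 299 for each divisor in increasing order:
226^1 ≡ 226 (mod 299)
226^2 ≡ 246 (mod 299)
226^3 ≡ 281 (mod 299)
226^4 ≡ 118 (mod 299)
226^6 ≡ 25 (mod 299)
226^8 ≡ 170 (mod 299)
226^11 ≡ 229 (mod 299)
226^12 ≡ 27 (mod 299)
226^22 ≡ 116 (mod 299)
226^24 ≡ 131 (mod 299)
226^33 ≡ 252 (mod 299)
226^44 ≡ 1 (mod 299) ✓
So ord_299(226) = 44.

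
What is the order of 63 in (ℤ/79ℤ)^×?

78

The order of 63 must divide φ(79) = 79 − 1 = 78 = 2 · 3 · 13.
Divisors of 78: 1, 2, 3, 6, 13, 26, 39, 78.
Evaluate successive powers at the divisors of 78:
63^1 ≡ 63
63^2 ≡ 19
63^3 ≡ 12
63^6 ≡ 65
63^13 ≡ 24
63^26 ≡ 23
63^39 ≡ 78
63^78 ≡ 1
So ord_79(63) = 78.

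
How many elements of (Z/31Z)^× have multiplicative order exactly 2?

φ(31) = 31 − 1 = 30 = 2 · 3 · 5.
In a cyclic group of order 30, there are φ(d) elements of order d for each divisor d of 30, and zero for non-divisors.
2 | 30, and φ(2) = 2 − 1 = 1.

1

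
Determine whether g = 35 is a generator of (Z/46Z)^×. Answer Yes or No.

No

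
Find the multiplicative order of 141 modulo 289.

272

The order of 141 must divide φ(289) = φ(17^2) = 17·(17−1) = 272 = 2^4 · 17.
Divisors of 272: 1, 2, 4, 8, 16, 17, 34, 68, 136, 272.
Check 141^d mod 289 for each divisor in increasing order:
141^1 ≡ 141
141^2 ≡ 229
141^4 ≡ 132
141^8 ≡ 84
141^16 ≡ 120
141^17 ≡ 158
141^34 ≡ 110
141^68 ≡ 251
141^136 ≡ 288
141^272 ≡ 1
Hence ord(141) = 272.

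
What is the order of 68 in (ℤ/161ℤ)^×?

6

Since 68 ∈ (Z/161Z)^×, its order divides φ(161) = φ(7·23) = (7−1)·(23−1) = 6·22 = 132 = 2^2 · 3 · 11.
Divisors of 132: 1, 2, 3, 4, 6, 11, 12, 22, 33, 44, 66, 132.
Evaluate successive powers at the divisors of 132:
68^1 ≡ 68
68^2 ≡ 116
68^3 ≡ 160
68^4 ≡ 93
68^6 ≡ 1
So ord_161(68) = 6.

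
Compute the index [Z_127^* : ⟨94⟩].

The order of 94 must divide φ(127) = 127 − 1 = 126 = 2 · 3^2 · 7.
Divisors of 126: 1, 2, 3, 6, 7, 9, 14, 18, 21, 42, 63, 126.
Evaluate successive powers at the divisors of 126:
94^1 ≡ 94
94^2 ≡ 73
94^3 ≡ 4
94^6 ≡ 16
94^7 ≡ 107
94^9 ≡ 64
94^14 ≡ 19
94^18 ≡ 32
94^21 ≡ 1
Thus |⟨94⟩| = ord(94) = 21.
The index is φ(127) / ord(94) = 126 / 21 = 6.

6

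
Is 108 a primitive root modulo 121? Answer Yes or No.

No

φ(121) = φ(11^2) = 11·(11−1) = 110 = 2 · 5 · 11.
Test 108^(110/q) mod 121 for each prime factor q of 110:
108^55 ≡ 1 (mod 121)  [q = 2: ≡ 1 ✗]
108^22 ≡ 81 (mod 121)  [q = 5: ≢ 1 ✓]
108^10 ≡ 111 (mod 121)  [q = 11: ≢ 1 ✓]
108^55 ≡ 1 shows ord(108) | 55, strictly less than φ(121); not a primitive root.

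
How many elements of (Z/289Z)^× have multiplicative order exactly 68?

32

φ(289) = φ(17^2) = 17·(17−1) = 272 = 2^4 · 17.
(Z/289Z)^× is cyclic (|G| = 272); a cyclic group of order m has exactly φ(d) elements of each order d | m, and none otherwise.
68 = 2^2 · 17 divides 272, and φ(68) = 32.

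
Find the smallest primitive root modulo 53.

2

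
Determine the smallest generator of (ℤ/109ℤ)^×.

6

φ(109) = 109 − 1 = 108 = 2^2 · 3^3.
Test candidates g = 2, 3, … against the prime factors q ∈ {2, 3} of φ(109): g is a generator iff g^(108/q) ≢ 1 for every such q.
g = 2: 2^54 ≡ 108; 2^36 ≡ 1 — hits 1, so not a primitive root.
g = 3: 3^54 ≡ 1 — hits 1, so not a primitive root.
g = 4: 4^54 ≡ 1 — hits 1, so not a primitive root.
g = 5: 5^54 ≡ 1 — hits 1, so not a primitive root.
g = 6: 6^54 ≡ 108; 6^36 ≡ 63 — none is 1, so 6 is a primitive root.
So 6 is the smallest generator of (Z/109Z)^×.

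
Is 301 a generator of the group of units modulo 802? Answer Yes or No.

No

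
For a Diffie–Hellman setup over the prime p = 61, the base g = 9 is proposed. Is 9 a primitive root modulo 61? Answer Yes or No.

No

φ(61) = 61 − 1 = 60 = 2^2 · 3 · 5.
It suffices to check that the order of 9 is not a proper divisor of 60: compute 9^(60/q) for q ∈ {2, 3, 5}.
9^30 ≡ 1 (mod 61)  [q = 2: ≡ 1 ✗]
9^20 ≡ 1 (mod 61)  [q = 3: ≡ 1 ✗]
9^12 ≡ 20 (mod 61)  [q = 5: ≢ 1 ✓]
9^30 ≡ 1 shows ord(9) | 30, strictly less than φ(61); not a primitive root.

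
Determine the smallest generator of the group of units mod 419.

2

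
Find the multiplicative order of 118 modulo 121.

10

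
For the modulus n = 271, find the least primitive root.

6

φ(271) = 271 − 1 = 270 = 2 · 3^3 · 5.
Test candidates g = 2, 3, … against the prime factors q ∈ {2, 3, 5} of φ(271): g is a generator iff g^(270/q) ≢ 1 for every such q.
g = 2: 2^135 ≡ 1 — hits 1, so not a primitive root.
g = 3: 3^135 ≡ 270; 3^90 ≡ 1 — hits 1, so not a primitive root.
g = 4: 4^135 ≡ 1 — hits 1, so not a primitive root.
g = 5: 5^135 ≡ 1 — hits 1, so not a primitive root.
g = 6: 6^135 ≡ 270; 6^90 ≡ 242; 6^54 ≡ 10 — none is 1, so 6 is a primitive root.
So 6 is the smallest generator of (Z/271Z)^×.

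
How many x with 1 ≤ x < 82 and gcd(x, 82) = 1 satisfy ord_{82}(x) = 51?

0

φ(82) = φ(2)·φ(41) = 1·40 = 40 = 2^3 · 5.
In a cyclic group of order 40, there are φ(d) elements of order d for each divisor d of 40, and zero for non-divisors.
Here 40 is not a multiple of 51, so there are no elements of order 51.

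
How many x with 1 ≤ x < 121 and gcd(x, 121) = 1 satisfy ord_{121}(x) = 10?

4

φ(121) = φ(11^2) = 11·(11−1) = 110 = 2 · 5 · 11.
In a cyclic group of order 110, there are φ(d) elements of order d for each divisor d of 110, and zero for non-divisors.
10 = 2 · 5 divides 110, and φ(10) = 4.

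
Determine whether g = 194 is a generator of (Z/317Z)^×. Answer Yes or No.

No

φ(317) = 317 − 1 = 316 = 2^2 · 79.
Test 194^(316/q) mod 317 for each prime factor q of 316:
194^158 ≡ 1 (mod 317)  [q = 2: ≡ 1 ✗]
194^4 ≡ 278 (mod 317)  [q = 79: ≢ 1 ✓]
Since 194^158 ≡ 1, the order of 194 divides 158 < 316, so 194 is not a primitive root.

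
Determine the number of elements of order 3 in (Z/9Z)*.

2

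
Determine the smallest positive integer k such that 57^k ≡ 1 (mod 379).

42

ord(57) | φ(379) = 379 − 1 = 378 = 2 · 3^3 · 7.
Divisors of 378: 1, 2, 3, 6, 7, 9, 14, 18, 21, 27, 42, 54, 63, 126, 189, 378.
Check 57^d mod 379 for each divisor in increasing order:
57^1 ≡ 57 (mod 379)
57^2 ≡ 217 (mod 379)
57^3 ≡ 241 (mod 379)
57^6 ≡ 94 (mod 379)
57^7 ≡ 52 (mod 379)
57^9 ≡ 293 (mod 379)
57^14 ≡ 51 (mod 379)
57^18 ≡ 195 (mod 379)
57^21 ≡ 378 (mod 379)
57^27 ≡ 285 (mod 379)
57^42 ≡ 1 (mod 379) ✓
So ord_379(57) = 42.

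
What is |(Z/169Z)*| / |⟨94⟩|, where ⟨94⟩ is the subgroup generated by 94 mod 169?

ord(94) | φ(169) = φ(13^2) = 13·(13−1) = 156 = 2^2 · 3 · 13.
Divisors of 156: 1, 2, 3, 4, 6, 12, 13, 26, 39, 52, 78, 156.
Compute 94^d (mod 169) for the divisors d until we hit 1:
94^1 ≡ 94 (mod 169)
94^2 ≡ 48 (mod 169)
94^3 ≡ 118 (mod 169)
94^4 ≡ 107 (mod 169)
94^6 ≡ 66 (mod 169)
94^12 ≡ 131 (mod 169)
94^13 ≡ 146 (mod 169)
94^26 ≡ 22 (mod 169)
94^39 ≡ 1 (mod 169) ✓
So ord_169(94) = 39, hence |⟨94⟩| = 39.
The index is φ(169) / ord(94) = 156 / 39 = 4.

4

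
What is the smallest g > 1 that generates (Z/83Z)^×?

2

φ(83) = 83 − 1 = 82 = 2 · 41.
Test candidates g = 2, 3, … against the prime factors q ∈ {2, 41} of φ(83): g is a generator iff g^(82/q) ≢ 1 for every such q.
g = 2: 2^41 ≡ 82; 2^2 ≡ 4 — none is 1, so 2 is a primitive root.
So 2 is the smallest generator of (Z/83Z)^×.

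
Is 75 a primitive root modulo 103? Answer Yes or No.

Yes

φ(103) = 103 − 1 = 102 = 2 · 3 · 17.
75 is a primitive root mod 103 iff 75^(φ(103)/q) ≢ 1 for every prime q | φ(103), i.e. q ∈ {2, 3, 17}.
75^51 ≡ 102 (mod 103)  [q = 2: ≢ 1 ✓]
75^34 ≡ 46 (mod 103)  [q = 3: ≢ 1 ✓]
75^6 ≡ 66 (mod 103)  [q = 17: ≢ 1 ✓]
All checks pass, so 75 has order 102 and is a primitive root modulo 103.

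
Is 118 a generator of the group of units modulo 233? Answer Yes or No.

Yes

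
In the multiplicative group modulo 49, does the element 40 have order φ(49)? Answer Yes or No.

Yes

φ(49) = φ(7^2) = 7·(7−1) = 42 = 2 · 3 · 7.
40 is a primitive root mod 49 iff 40^(φ(49)/q) ≢ 1 for every prime q | φ(49), i.e. q ∈ {2, 3, 7}.
40^21 ≡ 48 (mod 49)  [q = 2: ≢ 1 ✓]
40^14 ≡ 18 (mod 49)  [q = 3: ≢ 1 ✓]
40^6 ≡ 36 (mod 49)  [q = 7: ≢ 1 ✓]
None equal 1, so ord_49(40) = 42: 40 is a primitive root.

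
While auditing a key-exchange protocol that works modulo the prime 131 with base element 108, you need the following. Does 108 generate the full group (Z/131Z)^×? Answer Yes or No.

φ(131) = 131 − 1 = 130 = 2 · 5 · 13.
Test 108^(130/q) mod 131 for each prime factor q of 130:
108^65 ≡ 1 (mod 131)  [q = 2: ≡ 1 ✗]
108^26 ≡ 61 (mod 131)  [q = 5: ≢ 1 ✓]
108^10 ≡ 112 (mod 131)  [q = 13: ≢ 1 ✓]
108^65 ≡ 1 shows ord(108) | 65, strictly less than φ(131); not a primitive root.

No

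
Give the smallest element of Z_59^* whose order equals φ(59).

φ(59) = 59 − 1 = 58 = 2 · 29.
Test candidates g = 2, 3, … against the prime factors q ∈ {2, 29} of φ(59): g is a generator iff g^(58/q) ≢ 1 for every such q.
g = 2: 2^29 ≡ 58; 2^2 ≡ 4 — none is 1, so 2 is a primitive root.
The smallest primitive root modulo 59 is 2.

2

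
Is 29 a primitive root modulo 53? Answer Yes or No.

No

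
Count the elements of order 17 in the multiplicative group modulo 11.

φ(11) = 11 − 1 = 10 = 2 · 5.
Since (Z/11Z)^× is cyclic of order 10, the number of elements of order d is φ(d) when d | 10 and 0 otherwise.
Since 17 ∤ 10, the count is 0.

0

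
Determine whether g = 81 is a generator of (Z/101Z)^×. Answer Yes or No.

No

φ(101) = 101 − 1 = 100 = 2^2 · 5^2.
Test 81^(100/q) mod 101 for each prime factor q of 100:
81^50 ≡ 1 (mod 101)  [q = 2: ≡ 1 ✗]
81^20 ≡ 95 (mod 101)  [q = 5: ≢ 1 ✓]
81^50 ≡ 1 shows ord(81) | 50, strictly less than φ(101); not a primitive root.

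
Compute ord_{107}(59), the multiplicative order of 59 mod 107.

ord(59) | φ(107) = 107 − 1 = 106 = 2 · 53.
Divisors of 106: 1, 2, 53, 106.
Test each divisor d:
59^1 ≡ 59 (mod 107)
59^2 ≡ 57 (mod 107)
59^53 ≡ 106 (mod 107)
59^106 ≡ 1 (mod 107) ✓
So ord_107(59) = 106.

106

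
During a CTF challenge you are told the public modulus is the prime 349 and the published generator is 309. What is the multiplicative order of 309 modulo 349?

ord(309) | φ(349) = 349 − 1 = 348 = 2^2 · 3 · 29.
Divisors of 348: 1, 2, 3, 4, 6, 12, 29, 58, 87, 116, 174, 348.
Test each divisor d:
309^1 ≡ 309
309^2 ≡ 204
309^3 ≡ 216
309^4 ≡ 85
309^6 ≡ 239
309^12 ≡ 234
309^29 ≡ 160
309^58 ≡ 123
309^87 ≡ 136
309^116 ≡ 122
309^174 ≡ 348
309^348 ≡ 1
Therefore the multiplicative order of 309 modulo 349 is 348.

348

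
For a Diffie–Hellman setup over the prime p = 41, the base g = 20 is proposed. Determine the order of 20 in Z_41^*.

By Lagrange's theorem, ord_41(20) divides φ(41) = 41 − 1 = 40 = 2^3 · 5.
Divisors of 40: 1, 2, 4, 5, 8, 10, 20, 40.
Test each divisor d:
20^1 ≡ 20 (mod 41)
20^2 ≡ 31 (mod 41)
20^4 ≡ 18 (mod 41)
20^5 ≡ 32 (mod 41)
20^8 ≡ 37 (mod 41)
20^10 ≡ 40 (mod 41)
20^20 ≡ 1 (mod 41) ✓
The smallest such exponent is 20, so the order of 20 is 20.

20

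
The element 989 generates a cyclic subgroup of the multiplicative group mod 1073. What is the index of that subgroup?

12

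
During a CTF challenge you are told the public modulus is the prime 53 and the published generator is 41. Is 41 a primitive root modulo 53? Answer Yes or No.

Yes

φ(53) = 53 − 1 = 52 = 2^2 · 13.
41 is a primitive root mod 53 iff 41^(φ(53)/q) ≢ 1 for every prime q | φ(53), i.e. q ∈ {2, 13}.
41^26 ≡ 52 (mod 53)  [q = 2: ≢ 1 ✓]
41^4 ≡ 13 (mod 53)  [q = 13: ≢ 1 ✓]
None equal 1, so ord_53(41) = 52: 41 is a primitive root.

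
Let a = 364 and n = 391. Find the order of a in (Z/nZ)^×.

176

ord(364) | φ(391) = φ(17·23) = (17−1)·(23−1) = 16·22 = 352 = 2^5 · 11.
Divisors of 352: 1, 2, 4, 8, 11, 16, 22, 32, 44, 88, 176, 352.
Check 364^d mod 391 for each divisor in increasing order:
364^1 ≡ 364 (mod 391)
364^2 ≡ 338 (mod 391)
364^4 ≡ 72 (mod 391)
364^8 ≡ 101 (mod 391)
364^11 ≡ 252 (mod 391)
364^16 ≡ 35 (mod 391)
364^22 ≡ 162 (mod 391)
364^32 ≡ 52 (mod 391)
364^44 ≡ 47 (mod 391)
364^88 ≡ 254 (mod 391)
364^176 ≡ 1 (mod 391) ✓
Hence ord(364) = 176.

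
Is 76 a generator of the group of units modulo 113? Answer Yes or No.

φ(113) = 113 − 1 = 112 = 2^4 · 7.
76 is a primitive root mod 113 iff 76^(φ(113)/q) ≢ 1 for every prime q | φ(113), i.e. q ∈ {2, 7}.
76^56 ≡ 112 (mod 113)  [q = 2: ≢ 1 ✓]
76^16 ≡ 106 (mod 113)  [q = 7: ≢ 1 ✓]
Every test exponent gives a nontrivial residue, hence 76 generates the full group.

Yes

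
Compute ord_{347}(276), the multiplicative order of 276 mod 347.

346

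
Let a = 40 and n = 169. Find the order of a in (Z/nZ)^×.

13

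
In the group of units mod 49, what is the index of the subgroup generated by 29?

6

ord(29) | φ(49) = φ(7^2) = 7·(7−1) = 42 = 2 · 3 · 7.
Divisors of 42: 1, 2, 3, 6, 7, 14, 21, 42.
Compute 29^d (mod 49) for the divisors d until we hit 1:
29^1 ≡ 29 (mod 49)
29^2 ≡ 8 (mod 49)
29^3 ≡ 36 (mod 49)
29^6 ≡ 22 (mod 49)
29^7 ≡ 1 (mod 49) ✓
So ord_49(29) = 7, hence |⟨29⟩| = 7.
[(Z/49Z)^× : ⟨29⟩] = 42/7 = 6.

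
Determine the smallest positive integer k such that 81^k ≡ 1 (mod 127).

63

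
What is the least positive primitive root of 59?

φ(59) = 59 − 1 = 58 = 2 · 29.
Test candidates g = 2, 3, … against the prime factors q ∈ {2, 29} of φ(59): g is a generator iff g^(58/q) ≢ 1 for every such q.
g = 2: 2^29 ≡ 58; 2^2 ≡ 4 — none is 1, so 2 is a primitive root.
Hence the least primitive root of 59 is 2.

2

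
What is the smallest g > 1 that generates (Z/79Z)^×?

φ(79) = 79 − 1 = 78 = 2 · 3 · 13.
Test candidates g = 2, 3, … against the prime factors q ∈ {2, 3, 13} of φ(79): g is a generator iff g^(78/q) ≢ 1 for every such q.
g = 2: 2^39 ≡ 1 — hits 1, so not a primitive root.
g = 3: 3^39 ≡ 78; 3^26 ≡ 23; 3^6 ≡ 18 — none is 1, so 3 is a primitive root.
So 3 is the smallest generator of (Z/79Z)^×.

3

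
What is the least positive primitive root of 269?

2

φ(269) = 269 − 1 = 268 = 2^2 · 67.
g is a primitive root iff g^(268/q) ≢ 1 (mod 269) for each prime q ∈ {2, 67}.
g = 2: 2^134 ≡ 268; 2^4 ≡ 16 — none is 1, so 2 is a primitive root.
Hence the least primitive root of 269 is 2.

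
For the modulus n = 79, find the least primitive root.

φ(79) = 79 − 1 = 78 = 2 · 3 · 13.
Test candidates g = 2, 3, … against the prime factors q ∈ {2, 3, 13} of φ(79): g is a generator iff g^(78/q) ≢ 1 for every such q.
g = 2: 2^39 ≡ 1 — hits 1, so not a primitive root.
g = 3: 3^39 ≡ 78; 3^26 ≡ 23; 3^6 ≡ 18 — none is 1, so 3 is a primitive root.
So 3 is the smallest generator of (Z/79Z)^×.

3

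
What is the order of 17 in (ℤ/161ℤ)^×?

66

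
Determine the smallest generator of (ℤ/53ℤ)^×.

2

φ(53) = 53 − 1 = 52 = 2^2 · 13.
Test candidates g = 2, 3, … against the prime factors q ∈ {2, 13} of φ(53): g is a generator iff g^(52/q) ≢ 1 for every such q.
g = 2: 2^26 ≡ 52; 2^4 ≡ 16 — none is 1, so 2 is a primitive root.
Hence the least primitive root of 53 is 2.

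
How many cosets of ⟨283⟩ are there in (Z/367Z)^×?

The order of 283 must divide φ(367) = 367 − 1 = 366 = 2 · 3 · 61.
Divisors of 366: 1, 2, 3, 6, 61, 122, 183, 366.
Check 283^d mod 367 for each divisor in increasing order:
283^1 ≡ 283
283^2 ≡ 83
283^3 ≡ 1
The order of 283 is 3, so the subgroup it generates has 3 elements.
The index is φ(367) / ord(283) = 366 / 3 = 122.

122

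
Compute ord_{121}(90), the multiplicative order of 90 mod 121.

110

ord(90) | φ(121) = φ(11^2) = 11·(11−1) = 110 = 2 · 5 · 11.
Divisors of 110: 1, 2, 5, 10, 11, 22, 55, 110.
Evaluate successive powers at the divisors of 110:
90^1 ≡ 90
90^2 ≡ 114
90^5 ≡ 54
90^10 ≡ 12
90^11 ≡ 112
90^22 ≡ 81
90^55 ≡ 120
90^110 ≡ 1
The smallest such exponent is 110, so the order of 90 is 110.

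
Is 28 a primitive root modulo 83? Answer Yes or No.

No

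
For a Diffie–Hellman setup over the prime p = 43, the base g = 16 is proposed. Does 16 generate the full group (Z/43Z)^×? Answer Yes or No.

No

φ(43) = 43 − 1 = 42 = 2 · 3 · 7.
16 is a primitive root mod 43 iff 16^(φ(43)/q) ≢ 1 for every prime q | φ(43), i.e. q ∈ {2, 3, 7}.
16^21 ≡ 1 (mod 43)  [q = 2: ≡ 1 ✗]
16^14 ≡ 1 (mod 43)  [q = 3: ≡ 1 ✗]
16^6 ≡ 35 (mod 43)  [q = 7: ≢ 1 ✓]
The check at q = 2 fails, so 16 generates a proper subgroup.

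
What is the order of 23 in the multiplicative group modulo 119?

48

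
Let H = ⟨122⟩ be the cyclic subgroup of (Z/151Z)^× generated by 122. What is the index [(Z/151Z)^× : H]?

3

Since 122 ∈ (Z/151Z)^×, its order divides φ(151) = 151 − 1 = 150 = 2 · 3 · 5^2.
Divisors of 150: 1, 2, 3, 5, 6, 10, 15, 25, 30, 50, 75, 150.
Test each divisor d:
122^1 ≡ 122 (mod 151)
122^2 ≡ 86 (mod 151)
122^3 ≡ 73 (mod 151)
122^5 ≡ 87 (mod 151)
122^6 ≡ 44 (mod 151)
122^10 ≡ 19 (mod 151)
122^15 ≡ 143 (mod 151)
122^25 ≡ 150 (mod 151)
122^30 ≡ 64 (mod 151)
122^50 ≡ 1 (mod 151) ✓
So ord_151(122) = 50, hence |⟨122⟩| = 50.
Index = |(Z/151Z)^×| / |⟨122⟩| = 150 / 50 = 3.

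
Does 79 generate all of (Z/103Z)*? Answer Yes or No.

No

φ(103) = 103 − 1 = 102 = 2 · 3 · 17.
It suffices to check that the order of 79 is not a proper divisor of 102: compute 79^(102/q) for q ∈ {2, 3, 17}.
79^51 ≡ 1 (mod 103)  [q = 2: ≡ 1 ✗]
79^34 ≡ 1 (mod 103)  [q = 3: ≡ 1 ✗]
79^6 ≡ 72 (mod 103)  [q = 17: ≢ 1 ✓]
79^51 ≡ 1 shows ord(79) | 51, strictly less than φ(103); not a primitive root.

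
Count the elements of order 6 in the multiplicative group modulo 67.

2

φ(67) = 67 − 1 = 66 = 2 · 3 · 11.
In a cyclic group of order 66, there are φ(d) elements of order d for each divisor d of 66, and zero for non-divisors.
6 = 2 · 3 divides 66, and φ(6) = 2.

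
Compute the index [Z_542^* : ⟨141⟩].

ord(141) | φ(542) = φ(2)·φ(271) = 1·270 = 270 = 2 · 3^3 · 5.
Divisors of 270: 1, 2, 3, 5, 6, 9, 10, 15, 18, 27, 30, 45, 54, 90, 135, 270.
Compute 141^d (mod 542) for the divisors d until we hit 1:
141^1 ≡ 141
141^2 ≡ 369
141^3 ≡ 539
141^5 ≡ 519
141^6 ≡ 9
141^9 ≡ 515
141^10 ≡ 529
141^15 ≡ 299
141^18 ≡ 187
141^27 ≡ 371
141^30 ≡ 513
141^45 ≡ 1
So ord_542(141) = 45, hence |⟨141⟩| = 45.
Index = |(Z/542Z)^×| / |⟨141⟩| = 270 / 45 = 6.

6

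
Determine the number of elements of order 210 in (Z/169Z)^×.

0

φ(169) = φ(13^2) = 13·(13−1) = 156 = 2^2 · 3 · 13.
In a cyclic group of order 156, there are φ(d) elements of order d for each divisor d of 156, and zero for non-divisors.
Since 210 ∤ 156, the count is 0.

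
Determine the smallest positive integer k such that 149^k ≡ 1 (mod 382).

95

Since 149 ∈ (Z/382Z)^×, its order divides φ(382) = φ(2)·φ(191) = 1·190 = 190 = 2 · 5 · 19.
Divisors of 190: 1, 2, 5, 10, 19, 38, 95, 190.
Compute 149^d (mod 382) for the divisors d until we hit 1:
149^1 ≡ 149 (mod 382)
149^2 ≡ 45 (mod 382)
149^5 ≡ 327 (mod 382)
149^10 ≡ 351 (mod 382)
149^19 ≡ 109 (mod 382)
149^38 ≡ 39 (mod 382)
149^95 ≡ 1 (mod 382) ✓
Hence ord(149) = 95.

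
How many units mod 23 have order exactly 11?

10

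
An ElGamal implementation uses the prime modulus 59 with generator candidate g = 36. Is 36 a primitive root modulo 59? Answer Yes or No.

φ(59) = 59 − 1 = 58 = 2 · 29.
36 is a primitive root mod 59 iff 36^(φ(59)/q) ≢ 1 for every prime q | φ(59), i.e. q ∈ {2, 29}.
36^29 ≡ 1 (mod 59)  [q = 2: ≡ 1 ✗]
36^2 ≡ 57 (mod 59)  [q = 29: ≢ 1 ✓]
Since 36^29 ≡ 1, the order of 36 divides 29 < 58, so 36 is not a primitive root.

No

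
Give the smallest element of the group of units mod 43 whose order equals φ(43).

3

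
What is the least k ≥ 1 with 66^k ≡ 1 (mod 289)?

136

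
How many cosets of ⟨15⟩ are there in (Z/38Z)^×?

1

Since 15 ∈ (Z/38Z)^×, its order divides φ(38) = φ(2)·φ(19) = 1·18 = 18 = 2 · 3^2.
Divisors of 18: 1, 2, 3, 6, 9, 18.
Check 15^d mod 38 for each divisor in increasing order:
15^1 ≡ 15 (mod 38)
15^2 ≡ 35 (mod 38)
15^3 ≡ 31 (mod 38)
15^6 ≡ 11 (mod 38)
15^9 ≡ 37 (mod 38)
15^18 ≡ 1 (mod 38) ✓
So ord_38(15) = 18, hence |⟨15⟩| = 18.
Index = |(Z/38Z)^×| / |⟨15⟩| = 18 / 18 = 1.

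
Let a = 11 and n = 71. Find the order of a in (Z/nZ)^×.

By Lagrange's theorem, ord_71(11) divides φ(71) = 71 − 1 = 70 = 2 · 5 · 7.
Divisors of 70: 1, 2, 5, 7, 10, 14, 35, 70.
Compute 11^d (mod 71) for the divisors d until we hit 1:
11^1 ≡ 11 (mod 71)
11^2 ≡ 50 (mod 71)
11^5 ≡ 23 (mod 71)
11^7 ≡ 14 (mod 71)
11^10 ≡ 32 (mod 71)
11^14 ≡ 54 (mod 71)
11^35 ≡ 70 (mod 71)
11^70 ≡ 1 (mod 71) ✓
So ord_71(11) = 70.

70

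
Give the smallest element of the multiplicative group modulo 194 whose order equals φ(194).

φ(194) = φ(2)·φ(97) = 1·96 = 96 = 2^5 · 3.
g is a primitive root iff g^(96/q) ≢ 1 (mod 194) for each prime q ∈ {2, 3}.
g = 2: gcd(2, 194) = 2 > 1, not a unit — skip.
g = 3: 3^48 ≡ 1 — hits 1, so not a primitive root.
g = 4: gcd(4, 194) = 2 > 1, not a unit — skip.
g = 5: 5^48 ≡ 193; 5^32 ≡ 35 — none is 1, so 5 is a primitive root.
So 5 is the smallest generator of (Z/194Z)^×.

5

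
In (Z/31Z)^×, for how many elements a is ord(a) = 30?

8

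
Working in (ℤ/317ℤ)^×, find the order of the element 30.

316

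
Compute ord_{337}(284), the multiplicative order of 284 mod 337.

336

The order of 284 must divide φ(337) = 337 − 1 = 336 = 2^4 · 3 · 7.
Divisors of 336: 1, 2, 3, 4, 6, 7, 8, 12, 14, 16, 21, 24, 28, 42, 48, 56, 84, 112, 168, 336.
Test each divisor d:
284^1 ≡ 284
284^2 ≡ 113
284^3 ≡ 77
284^4 ≡ 300
284^6 ≡ 200
284^7 ≡ 184
284^8 ≡ 21
284^12 ≡ 234
284^14 ≡ 156
284^16 ≡ 104
284^21 ≡ 59
284^24 ≡ 162
284^28 ≡ 72
284^42 ≡ 111
284^48 ≡ 295
284^56 ≡ 129
284^84 ≡ 189
284^112 ≡ 128
284^168 ≡ 336
284^336 ≡ 1
So ord_337(284) = 336.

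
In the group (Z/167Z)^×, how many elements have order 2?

1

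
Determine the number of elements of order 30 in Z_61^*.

8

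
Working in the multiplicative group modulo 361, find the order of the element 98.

By Lagrange's theorem, ord_361(98) divides φ(361) = φ(19^2) = 19·(19−1) = 342 = 2 · 3^2 · 19.
Divisors of 342: 1, 2, 3, 6, 9, 18, 19, 38, 57, 114, 171, 342.
Compute 98^d (mod 361) for the divisors d until we hit 1:
98^1 ≡ 98
98^2 ≡ 218
98^3 ≡ 65
98^6 ≡ 254
98^9 ≡ 265
98^18 ≡ 191
98^19 ≡ 307
98^38 ≡ 28
98^57 ≡ 293
98^114 ≡ 292
98^171 ≡ 360
98^342 ≡ 1
Therefore the multiplicative order of 98 modulo 361 is 342.

342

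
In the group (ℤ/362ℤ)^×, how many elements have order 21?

0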